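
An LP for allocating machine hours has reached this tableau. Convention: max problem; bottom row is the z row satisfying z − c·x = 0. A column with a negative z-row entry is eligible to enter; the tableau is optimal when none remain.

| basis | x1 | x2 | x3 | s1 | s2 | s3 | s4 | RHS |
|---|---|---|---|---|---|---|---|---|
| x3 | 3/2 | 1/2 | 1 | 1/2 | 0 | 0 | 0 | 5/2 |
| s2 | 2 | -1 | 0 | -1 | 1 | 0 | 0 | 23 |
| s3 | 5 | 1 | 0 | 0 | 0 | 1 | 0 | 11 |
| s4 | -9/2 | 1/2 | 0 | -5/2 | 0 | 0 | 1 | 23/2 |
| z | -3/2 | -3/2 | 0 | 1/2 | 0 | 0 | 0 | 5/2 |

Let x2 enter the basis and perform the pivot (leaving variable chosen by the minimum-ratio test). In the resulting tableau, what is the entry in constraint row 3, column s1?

-1

Ratio test on column x2 — row 1: (5/2)/(1/2) = 5; row 2: entry -1 ≤ 0; row 3: 11/1 = 11; row 4: (23/2)/(1/2) = 23. Minimum is 5 at row 1 (x3 leaves); pivot element 1/2.
Divide row 1 by 1/2; eliminate column x2 from the other rows.
Row 3 update in column s1: 0 − 1·1 = -1.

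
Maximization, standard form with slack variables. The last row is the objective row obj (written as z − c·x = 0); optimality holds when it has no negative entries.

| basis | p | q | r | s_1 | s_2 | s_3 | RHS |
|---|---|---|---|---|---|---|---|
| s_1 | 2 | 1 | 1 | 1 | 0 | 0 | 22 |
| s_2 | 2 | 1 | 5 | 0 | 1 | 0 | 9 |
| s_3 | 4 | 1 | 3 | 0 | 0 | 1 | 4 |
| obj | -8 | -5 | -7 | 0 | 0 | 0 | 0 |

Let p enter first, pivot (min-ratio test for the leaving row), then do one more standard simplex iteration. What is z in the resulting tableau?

20

Ratio test on column p — row 1: 22/2 = 11; row 2: 9/2 = 9/2; row 3: 4/4 = 1. Minimum is 1 at row 3 (s_3 leaves); pivot element 4.
Pivot on row 3; the obj-row RHS becomes 0 − (-8)·1 = 8.
Next entering variable (most negative obj-row entry -3): q.
Ratio test on column q — row 1: 20/(1/2) = 40; row 2: 7/(1/2) = 14; row 3: 1/(1/4) = 4. Minimum is 4 at row 3 (p leaves); pivot element 1/4.
After the second pivot the obj-row RHS is 8 − (-3)·4 = 20.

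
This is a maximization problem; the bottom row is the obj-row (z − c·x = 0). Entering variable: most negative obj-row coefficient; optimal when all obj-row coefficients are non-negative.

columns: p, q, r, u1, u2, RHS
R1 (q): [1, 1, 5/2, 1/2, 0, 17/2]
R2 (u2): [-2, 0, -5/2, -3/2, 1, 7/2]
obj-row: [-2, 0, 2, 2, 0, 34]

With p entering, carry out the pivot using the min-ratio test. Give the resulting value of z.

Ratio test on column p — row 1: (17/2)/1 = 17/2; row 2: entry -2 ≤ 0. Minimum is 17/2 at row 1 (q leaves); pivot element 1.
Pivot on row 1; the obj-row RHS becomes 34 − (-2)·(17/2) = 51.

51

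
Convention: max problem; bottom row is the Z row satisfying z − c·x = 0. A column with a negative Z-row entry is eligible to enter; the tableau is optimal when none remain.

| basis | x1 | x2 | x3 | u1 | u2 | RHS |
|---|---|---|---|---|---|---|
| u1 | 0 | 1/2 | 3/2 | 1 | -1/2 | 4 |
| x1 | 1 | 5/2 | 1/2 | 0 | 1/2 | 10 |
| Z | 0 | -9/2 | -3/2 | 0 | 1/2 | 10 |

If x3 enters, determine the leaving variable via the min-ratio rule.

Column x3 entries and ratios — u1: 4/(3/2) = 8/3; x1: 10/(1/2) = 20.
Smallest ratio is 8/3 in the row of u1, so u1 leaves.

u1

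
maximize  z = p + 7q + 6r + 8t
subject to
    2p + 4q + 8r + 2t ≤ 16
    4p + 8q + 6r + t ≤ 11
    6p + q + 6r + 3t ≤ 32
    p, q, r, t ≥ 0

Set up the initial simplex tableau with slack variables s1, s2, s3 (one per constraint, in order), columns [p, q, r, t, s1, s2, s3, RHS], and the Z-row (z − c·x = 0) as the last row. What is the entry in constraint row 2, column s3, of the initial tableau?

0

Slack s3 belongs to constraint 3; its column is the unit vector e_3, so the entry in row 2 is 0.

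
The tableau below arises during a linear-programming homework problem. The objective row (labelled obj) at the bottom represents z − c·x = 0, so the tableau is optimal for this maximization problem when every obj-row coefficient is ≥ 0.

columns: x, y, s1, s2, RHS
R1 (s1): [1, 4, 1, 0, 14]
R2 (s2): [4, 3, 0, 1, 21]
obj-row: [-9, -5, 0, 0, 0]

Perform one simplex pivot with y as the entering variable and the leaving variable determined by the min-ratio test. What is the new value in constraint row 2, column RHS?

Ratio test on column y — row 1: 14/4 = 7/2; row 2: 21/3 = 7. Minimum is 7/2 at row 1 (s1 leaves); pivot element 4.
Divide row 1 by 4; eliminate column y from the other rows.
Row 2 update in column RHS: 21 − 3·(7/2) = 21/2.

21/2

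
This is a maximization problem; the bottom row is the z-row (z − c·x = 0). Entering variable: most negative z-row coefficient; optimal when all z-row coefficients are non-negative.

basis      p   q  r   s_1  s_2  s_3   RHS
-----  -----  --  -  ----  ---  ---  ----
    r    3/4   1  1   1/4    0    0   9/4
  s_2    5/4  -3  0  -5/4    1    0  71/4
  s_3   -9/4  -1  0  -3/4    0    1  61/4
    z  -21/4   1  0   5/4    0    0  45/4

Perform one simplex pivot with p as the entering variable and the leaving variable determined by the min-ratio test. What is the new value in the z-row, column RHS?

Ratio test on column p — row 1: (9/4)/(3/4) = 3; row 2: (71/4)/(5/4) = 71/5; row 3: entry -9/4 ≤ 0. Minimum is 3 at row 1 (r leaves); pivot element 3/4.
Divide row 1 by 3/4; eliminate column p from the other rows.
z-row update in column RHS: 45/4 − (-21/4)·3 = 27.

27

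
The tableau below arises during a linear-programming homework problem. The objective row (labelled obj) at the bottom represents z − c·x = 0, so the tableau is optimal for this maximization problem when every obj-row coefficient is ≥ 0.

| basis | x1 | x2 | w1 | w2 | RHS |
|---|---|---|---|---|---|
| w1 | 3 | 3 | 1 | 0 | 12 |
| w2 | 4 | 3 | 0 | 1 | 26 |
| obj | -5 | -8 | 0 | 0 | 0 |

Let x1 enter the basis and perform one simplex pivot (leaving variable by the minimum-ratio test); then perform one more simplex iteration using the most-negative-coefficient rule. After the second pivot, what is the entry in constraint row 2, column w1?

-1

Ratio test on column x1 — row 1: 12/3 = 4; row 2: 26/4 = 13/2. Minimum is 4 at row 1 (w1 leaves); pivot element 3.
Divide row 1 by 3; eliminate column x1 from the other rows.
Second iteration: most negative obj-row entry is -3 in column x2, so x2 enters.
Ratio test on column x2 — row 1: 4/1 = 4; row 2: entry -1 ≤ 0. Minimum is 4 at row 1 (x1 leaves); pivot element 1.
Divide row 1 by 1; eliminate column x2 from the other rows.
After both pivots, the entry at constraint row 2, column w1 is -1.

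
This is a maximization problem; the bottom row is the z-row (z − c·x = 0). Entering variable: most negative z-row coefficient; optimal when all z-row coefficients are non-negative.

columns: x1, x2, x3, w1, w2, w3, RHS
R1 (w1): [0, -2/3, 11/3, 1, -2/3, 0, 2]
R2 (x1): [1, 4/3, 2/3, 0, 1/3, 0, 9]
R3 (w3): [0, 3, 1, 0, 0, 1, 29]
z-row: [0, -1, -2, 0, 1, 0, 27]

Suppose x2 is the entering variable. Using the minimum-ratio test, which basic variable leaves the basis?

Column x2 entries and ratios — w1: -2/3 ≤ 0, skip; x1: 9/(4/3) = 27/4; w3: 29/3 = 29/3.
Smallest ratio is 27/4 in the row of x1, so x1 leaves.

x1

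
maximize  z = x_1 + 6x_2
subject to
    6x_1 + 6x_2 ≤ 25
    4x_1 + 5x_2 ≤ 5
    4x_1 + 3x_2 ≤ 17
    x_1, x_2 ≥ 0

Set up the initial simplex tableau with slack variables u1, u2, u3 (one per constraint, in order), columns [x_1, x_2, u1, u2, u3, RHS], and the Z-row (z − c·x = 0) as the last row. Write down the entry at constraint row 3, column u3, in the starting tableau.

1

Slack u3 belongs to constraint 3; its column is the unit vector e_3, so the entry in row 3 is 1.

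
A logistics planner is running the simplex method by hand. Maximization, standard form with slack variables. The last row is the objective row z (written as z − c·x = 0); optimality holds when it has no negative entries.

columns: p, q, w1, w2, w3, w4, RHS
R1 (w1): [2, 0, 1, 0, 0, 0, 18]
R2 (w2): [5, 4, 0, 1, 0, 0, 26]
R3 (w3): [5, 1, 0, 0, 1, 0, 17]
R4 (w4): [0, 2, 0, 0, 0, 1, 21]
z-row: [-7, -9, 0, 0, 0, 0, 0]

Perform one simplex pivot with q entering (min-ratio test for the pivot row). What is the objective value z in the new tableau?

117/2

Ratio test on column q — row 1: entry 0 ≤ 0; row 2: 26/4 = 13/2; row 3: 17/1 = 17; row 4: 21/2 = 21/2. Minimum is 13/2 at row 2 (w2 leaves); pivot element 4.
Pivot on row 2; the z-row RHS becomes 0 − (-9)·(13/2) = 117/2.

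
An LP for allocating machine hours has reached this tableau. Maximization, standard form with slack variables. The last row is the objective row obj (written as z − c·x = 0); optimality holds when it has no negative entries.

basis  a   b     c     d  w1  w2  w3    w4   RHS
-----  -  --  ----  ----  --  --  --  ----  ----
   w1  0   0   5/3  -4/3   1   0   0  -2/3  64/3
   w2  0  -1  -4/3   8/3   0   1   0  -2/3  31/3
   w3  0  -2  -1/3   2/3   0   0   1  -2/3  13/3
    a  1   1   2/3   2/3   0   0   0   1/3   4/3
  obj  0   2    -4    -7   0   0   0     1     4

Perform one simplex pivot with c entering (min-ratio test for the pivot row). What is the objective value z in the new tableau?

12

Ratio test on column c — row 1: (64/3)/(5/3) = 64/5; row 2: entry -4/3 ≤ 0; row 3: entry -1/3 ≤ 0; row 4: (4/3)/(2/3) = 2. Minimum is 2 at row 4 (a leaves); pivot element 2/3.
Pivot on row 4; the obj-row RHS becomes 4 − (-4)·2 = 12.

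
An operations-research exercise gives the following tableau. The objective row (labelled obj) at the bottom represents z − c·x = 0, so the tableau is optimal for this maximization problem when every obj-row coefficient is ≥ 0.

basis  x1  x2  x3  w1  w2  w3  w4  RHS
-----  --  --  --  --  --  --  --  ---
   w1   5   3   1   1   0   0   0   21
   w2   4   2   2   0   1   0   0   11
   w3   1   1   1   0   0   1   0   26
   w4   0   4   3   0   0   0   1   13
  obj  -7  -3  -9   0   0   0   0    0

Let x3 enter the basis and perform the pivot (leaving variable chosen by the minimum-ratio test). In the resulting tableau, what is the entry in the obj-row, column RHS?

Ratio test on column x3 — row 1: 21/1 = 21; row 2: 11/2 = 11/2; row 3: 26/1 = 26; row 4: 13/3 = 13/3. Minimum is 13/3 at row 4 (w4 leaves); pivot element 3.
Divide row 4 by 3; eliminate column x3 from the other rows.
obj-row update in column RHS: 0 − (-9)·(13/3) = 39.

39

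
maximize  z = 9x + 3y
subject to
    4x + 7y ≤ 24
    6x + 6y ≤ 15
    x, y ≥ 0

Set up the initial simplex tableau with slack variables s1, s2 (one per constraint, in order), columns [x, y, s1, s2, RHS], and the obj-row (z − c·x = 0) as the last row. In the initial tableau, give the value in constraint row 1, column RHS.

The RHS of constraint 1 is b_1 = 24.

24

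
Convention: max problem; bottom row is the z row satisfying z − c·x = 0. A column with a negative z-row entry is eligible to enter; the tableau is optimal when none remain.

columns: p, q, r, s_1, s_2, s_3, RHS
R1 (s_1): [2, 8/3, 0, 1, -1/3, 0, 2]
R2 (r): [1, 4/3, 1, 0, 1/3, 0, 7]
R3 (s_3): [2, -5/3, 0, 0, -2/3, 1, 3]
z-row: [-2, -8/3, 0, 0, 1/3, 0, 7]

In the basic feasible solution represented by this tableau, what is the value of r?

r is basic (row 2); its value is the RHS of that row, 7.

7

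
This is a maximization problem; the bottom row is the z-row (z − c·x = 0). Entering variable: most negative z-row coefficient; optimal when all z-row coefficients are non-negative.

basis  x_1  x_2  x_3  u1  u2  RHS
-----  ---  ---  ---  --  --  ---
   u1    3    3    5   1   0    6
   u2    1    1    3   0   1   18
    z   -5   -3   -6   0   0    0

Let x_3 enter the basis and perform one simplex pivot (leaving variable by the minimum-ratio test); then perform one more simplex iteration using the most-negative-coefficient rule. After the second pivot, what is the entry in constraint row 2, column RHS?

Ratio test on column x_3 — row 1: 6/5 = 6/5; row 2: 18/3 = 6. Minimum is 6/5 at row 1 (u1 leaves); pivot element 5.
Divide row 1 by 5; eliminate column x_3 from the other rows.
Second iteration: most negative z-row entry is -7/5 in column x_1, so x_1 enters.
Ratio test on column x_1 — row 1: (6/5)/(3/5) = 2; row 2: entry -4/5 ≤ 0. Minimum is 2 at row 1 (x_3 leaves); pivot element 3/5.
Divide row 1 by 3/5; eliminate column x_1 from the other rows.
After both pivots, the entry at constraint row 2, column RHS is 16.

16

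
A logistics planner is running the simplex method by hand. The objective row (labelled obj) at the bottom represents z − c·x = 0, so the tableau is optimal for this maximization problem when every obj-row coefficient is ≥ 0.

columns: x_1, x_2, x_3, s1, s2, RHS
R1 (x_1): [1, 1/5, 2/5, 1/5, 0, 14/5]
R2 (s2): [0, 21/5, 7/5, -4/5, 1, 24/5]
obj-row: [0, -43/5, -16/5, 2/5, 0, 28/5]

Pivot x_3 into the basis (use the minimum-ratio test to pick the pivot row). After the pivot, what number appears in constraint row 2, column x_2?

3

Ratio test on column x_3 — row 1: (14/5)/(2/5) = 7; row 2: (24/5)/(7/5) = 24/7. Minimum is 24/7 at row 2 (s2 leaves); pivot element 7/5.
Divide row 2 by 7/5; eliminate column x_3 from the other rows.
In the new row 2, the x_2 entry is the old entry divided by the pivot: (21/5)/(7/5) = 3.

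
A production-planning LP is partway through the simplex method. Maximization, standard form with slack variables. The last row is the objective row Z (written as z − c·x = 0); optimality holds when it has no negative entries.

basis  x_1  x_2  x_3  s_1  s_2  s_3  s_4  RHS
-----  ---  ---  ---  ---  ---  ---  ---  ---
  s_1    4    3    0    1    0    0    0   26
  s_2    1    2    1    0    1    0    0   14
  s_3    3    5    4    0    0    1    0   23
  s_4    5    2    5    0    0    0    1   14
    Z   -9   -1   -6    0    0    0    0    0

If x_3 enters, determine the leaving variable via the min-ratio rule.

s_4

Column x_3 entries and ratios — s_1: 0 ≤ 0, skip; s_2: 14/1 = 14; s_3: 23/4 = 23/4; s_4: 14/5 = 14/5.
Smallest ratio is 14/5 in the row of s_4, so s_4 leaves.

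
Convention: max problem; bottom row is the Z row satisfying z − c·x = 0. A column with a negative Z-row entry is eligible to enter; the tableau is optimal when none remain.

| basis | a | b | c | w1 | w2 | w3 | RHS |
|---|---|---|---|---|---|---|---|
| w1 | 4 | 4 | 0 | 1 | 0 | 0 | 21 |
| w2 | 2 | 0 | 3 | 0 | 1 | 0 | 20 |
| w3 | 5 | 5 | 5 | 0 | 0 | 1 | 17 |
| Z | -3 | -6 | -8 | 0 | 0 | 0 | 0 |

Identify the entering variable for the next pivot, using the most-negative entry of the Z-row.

c

Negative Z-row entries: a: -3, b: -6, c: -8.
The most negative is -8 in column c, so c enters.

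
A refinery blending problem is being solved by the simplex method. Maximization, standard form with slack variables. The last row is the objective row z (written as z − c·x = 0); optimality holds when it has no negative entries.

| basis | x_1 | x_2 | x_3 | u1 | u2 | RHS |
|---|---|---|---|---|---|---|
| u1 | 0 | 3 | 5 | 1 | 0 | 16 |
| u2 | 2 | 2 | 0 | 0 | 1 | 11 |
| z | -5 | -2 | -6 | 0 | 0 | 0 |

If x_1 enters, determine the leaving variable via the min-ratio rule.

Column x_1 entries and ratios — u1: 0 ≤ 0, skip; u2: 11/2 = 11/2.
Smallest ratio is 11/2 in the row of u2, so u2 leaves.

u2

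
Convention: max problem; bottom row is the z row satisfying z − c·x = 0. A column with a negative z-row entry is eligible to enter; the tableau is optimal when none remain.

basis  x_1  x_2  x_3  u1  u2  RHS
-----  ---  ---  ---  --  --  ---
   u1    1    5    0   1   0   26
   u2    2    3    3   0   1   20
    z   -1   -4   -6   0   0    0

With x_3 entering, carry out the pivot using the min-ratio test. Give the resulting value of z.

40

Ratio test on column x_3 — row 1: entry 0 ≤ 0; row 2: 20/3 = 20/3. Minimum is 20/3 at row 2 (u2 leaves); pivot element 3.
Pivot on row 2; the z-row RHS becomes 0 − (-6)·(20/3) = 40.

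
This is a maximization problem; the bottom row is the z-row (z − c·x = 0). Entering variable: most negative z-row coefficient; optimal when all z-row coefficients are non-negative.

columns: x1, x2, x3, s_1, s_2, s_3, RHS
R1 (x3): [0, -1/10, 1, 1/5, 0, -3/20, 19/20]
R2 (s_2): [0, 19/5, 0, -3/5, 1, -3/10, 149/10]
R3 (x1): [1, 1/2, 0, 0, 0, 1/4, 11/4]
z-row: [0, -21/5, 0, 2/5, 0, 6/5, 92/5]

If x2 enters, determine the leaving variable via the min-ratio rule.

Column x2 entries and ratios — x3: -1/10 ≤ 0, skip; s_2: (149/10)/(19/5) = 149/38; x1: (11/4)/(1/2) = 11/2.
Smallest ratio is 149/38 in the row of s_2, so s_2 leaves.

s_2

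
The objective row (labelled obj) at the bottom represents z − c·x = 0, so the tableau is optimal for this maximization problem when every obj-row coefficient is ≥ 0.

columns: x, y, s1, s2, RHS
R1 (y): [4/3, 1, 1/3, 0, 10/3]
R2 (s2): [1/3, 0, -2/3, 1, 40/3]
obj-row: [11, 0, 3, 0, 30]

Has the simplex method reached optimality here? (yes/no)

Every obj-row coefficient is ≥ 0, so the tableau is optimal.

yes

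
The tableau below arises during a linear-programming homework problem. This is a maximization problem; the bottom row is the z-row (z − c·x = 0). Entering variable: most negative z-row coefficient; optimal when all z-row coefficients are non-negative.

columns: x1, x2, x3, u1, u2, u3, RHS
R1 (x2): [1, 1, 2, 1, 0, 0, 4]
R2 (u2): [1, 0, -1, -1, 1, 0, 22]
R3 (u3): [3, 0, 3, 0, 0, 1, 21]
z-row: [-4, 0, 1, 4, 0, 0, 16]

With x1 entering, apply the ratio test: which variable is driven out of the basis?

Column x1 entries and ratios — x2: 4/1 = 4; u2: 22/1 = 22; u3: 21/3 = 7.
Smallest ratio is 4 in the row of x2, so x2 leaves.

x2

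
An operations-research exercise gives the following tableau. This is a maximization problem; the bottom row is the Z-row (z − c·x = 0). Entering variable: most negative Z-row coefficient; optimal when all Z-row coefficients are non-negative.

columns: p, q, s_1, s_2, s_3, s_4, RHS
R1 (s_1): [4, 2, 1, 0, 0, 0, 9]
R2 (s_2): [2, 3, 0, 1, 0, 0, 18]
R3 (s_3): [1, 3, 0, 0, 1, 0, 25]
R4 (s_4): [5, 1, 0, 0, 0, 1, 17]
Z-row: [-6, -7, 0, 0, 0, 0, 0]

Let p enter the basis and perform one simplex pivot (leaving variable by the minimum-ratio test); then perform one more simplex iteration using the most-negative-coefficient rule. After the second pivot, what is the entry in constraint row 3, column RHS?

Ratio test on column p — row 1: 9/4 = 9/4; row 2: 18/2 = 9; row 3: 25/1 = 25; row 4: 17/5 = 17/5. Minimum is 9/4 at row 1 (s_1 leaves); pivot element 4.
Divide row 1 by 4; eliminate column p from the other rows.
Second iteration: most negative Z-row entry is -4 in column q, so q enters.
Ratio test on column q — row 1: (9/4)/(1/2) = 9/2; row 2: (27/2)/2 = 27/4; row 3: (91/4)/(5/2) = 91/10; row 4: entry -3/2 ≤ 0. Minimum is 9/2 at row 1 (p leaves); pivot element 1/2.
Divide row 1 by 1/2; eliminate column q from the other rows.
After both pivots, the entry at constraint row 3, column RHS is 23/2.

23/2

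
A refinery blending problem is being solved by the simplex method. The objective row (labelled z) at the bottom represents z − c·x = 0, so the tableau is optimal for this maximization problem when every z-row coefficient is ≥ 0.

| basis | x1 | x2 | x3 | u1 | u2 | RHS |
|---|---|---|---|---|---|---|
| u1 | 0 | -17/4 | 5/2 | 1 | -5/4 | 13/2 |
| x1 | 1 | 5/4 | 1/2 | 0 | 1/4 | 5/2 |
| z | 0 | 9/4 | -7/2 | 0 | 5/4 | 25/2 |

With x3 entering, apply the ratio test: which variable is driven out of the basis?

Column x3 entries and ratios — u1: (13/2)/(5/2) = 13/5; x1: (5/2)/(1/2) = 5.
Smallest ratio is 13/5 in the row of u1, so u1 leaves.

u1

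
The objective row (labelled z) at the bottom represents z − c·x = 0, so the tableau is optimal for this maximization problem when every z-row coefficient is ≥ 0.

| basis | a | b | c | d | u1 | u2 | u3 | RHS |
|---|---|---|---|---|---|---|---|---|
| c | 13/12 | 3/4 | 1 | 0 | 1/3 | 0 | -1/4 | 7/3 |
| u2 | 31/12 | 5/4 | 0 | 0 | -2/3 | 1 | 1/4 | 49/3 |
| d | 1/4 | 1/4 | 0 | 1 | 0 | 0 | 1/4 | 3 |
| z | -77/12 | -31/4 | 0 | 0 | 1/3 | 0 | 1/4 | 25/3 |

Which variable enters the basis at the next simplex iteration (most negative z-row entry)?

b

Negative z-row entries: a: -77/12, b: -31/4.
The most negative is -31/4 in column b, so b enters.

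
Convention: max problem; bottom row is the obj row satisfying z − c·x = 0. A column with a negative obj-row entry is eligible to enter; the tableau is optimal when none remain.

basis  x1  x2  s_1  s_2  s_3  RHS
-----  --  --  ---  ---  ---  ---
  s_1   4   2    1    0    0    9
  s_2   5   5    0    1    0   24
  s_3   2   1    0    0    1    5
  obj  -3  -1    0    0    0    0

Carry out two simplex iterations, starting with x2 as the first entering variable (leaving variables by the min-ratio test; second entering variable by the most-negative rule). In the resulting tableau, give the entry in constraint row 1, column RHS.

Ratio test on column x2 — row 1: 9/2 = 9/2; row 2: 24/5 = 24/5; row 3: 5/1 = 5. Minimum is 9/2 at row 1 (s_1 leaves); pivot element 2.
Divide row 1 by 2; eliminate column x2 from the other rows.
Second iteration: most negative obj-row entry is -1 in column x1, so x1 enters.
Ratio test on column x1 — row 1: (9/2)/2 = 9/4; row 2: entry -5 ≤ 0; row 3: entry 0 ≤ 0. Minimum is 9/4 at row 1 (x2 leaves); pivot element 2.
Divide row 1 by 2; eliminate column x1 from the other rows.
After both pivots, the entry at constraint row 1, column RHS is 9/4.

9/4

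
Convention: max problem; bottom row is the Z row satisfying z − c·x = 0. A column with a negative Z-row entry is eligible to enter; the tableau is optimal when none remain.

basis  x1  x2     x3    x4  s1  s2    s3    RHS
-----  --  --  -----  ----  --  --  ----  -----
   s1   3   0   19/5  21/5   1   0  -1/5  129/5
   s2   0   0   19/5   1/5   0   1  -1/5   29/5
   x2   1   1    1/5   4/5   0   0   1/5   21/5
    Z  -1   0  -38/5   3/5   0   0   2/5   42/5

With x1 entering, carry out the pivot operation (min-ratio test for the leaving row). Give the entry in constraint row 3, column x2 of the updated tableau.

Ratio test on column x1 — row 1: (129/5)/3 = 43/5; row 2: entry 0 ≤ 0; row 3: (21/5)/1 = 21/5. Minimum is 21/5 at row 3 (x2 leaves); pivot element 1.
Divide row 3 by 1; eliminate column x1 from the other rows.
In the new row 3, the x2 entry is the old entry divided by the pivot: 1/1 = 1.

1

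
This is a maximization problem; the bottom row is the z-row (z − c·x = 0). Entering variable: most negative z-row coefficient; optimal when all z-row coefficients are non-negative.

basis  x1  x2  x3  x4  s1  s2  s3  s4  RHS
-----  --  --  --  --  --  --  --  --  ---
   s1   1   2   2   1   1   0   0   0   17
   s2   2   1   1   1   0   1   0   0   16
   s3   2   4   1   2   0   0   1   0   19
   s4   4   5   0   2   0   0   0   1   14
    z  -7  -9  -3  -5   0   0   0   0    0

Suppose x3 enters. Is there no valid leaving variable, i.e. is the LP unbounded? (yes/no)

Column x3 has positive entries in row(s) 1, 2, 3, so the ratio test bounds it — not unbounded.

no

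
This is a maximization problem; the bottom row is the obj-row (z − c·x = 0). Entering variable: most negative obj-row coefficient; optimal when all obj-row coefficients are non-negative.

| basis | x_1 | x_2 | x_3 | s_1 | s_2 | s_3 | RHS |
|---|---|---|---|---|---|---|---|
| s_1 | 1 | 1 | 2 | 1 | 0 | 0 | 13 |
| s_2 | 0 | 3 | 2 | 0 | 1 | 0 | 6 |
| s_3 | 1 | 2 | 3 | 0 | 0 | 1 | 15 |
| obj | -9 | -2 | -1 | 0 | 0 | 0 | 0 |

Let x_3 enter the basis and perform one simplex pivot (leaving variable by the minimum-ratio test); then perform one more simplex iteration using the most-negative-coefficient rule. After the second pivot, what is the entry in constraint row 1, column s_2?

Ratio test on column x_3 — row 1: 13/2 = 13/2; row 2: 6/2 = 3; row 3: 15/3 = 5. Minimum is 3 at row 2 (s_2 leaves); pivot element 2.
Divide row 2 by 2; eliminate column x_3 from the other rows.
Second iteration: most negative obj-row entry is -9 in column x_1, so x_1 enters.
Ratio test on column x_1 — row 1: 7/1 = 7; row 2: entry 0 ≤ 0; row 3: 6/1 = 6. Minimum is 6 at row 3 (s_3 leaves); pivot element 1.
Divide row 3 by 1; eliminate column x_1 from the other rows.
After both pivots, the entry at constraint row 1, column s_2 is 1/2.

1/2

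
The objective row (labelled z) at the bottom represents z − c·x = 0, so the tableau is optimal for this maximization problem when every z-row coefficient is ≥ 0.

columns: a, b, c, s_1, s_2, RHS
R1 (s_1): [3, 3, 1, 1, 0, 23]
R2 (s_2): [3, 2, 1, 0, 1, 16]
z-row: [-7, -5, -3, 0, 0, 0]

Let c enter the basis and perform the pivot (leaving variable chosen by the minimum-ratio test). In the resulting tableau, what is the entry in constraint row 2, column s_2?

1

Ratio test on column c — row 1: 23/1 = 23; row 2: 16/1 = 16. Minimum is 16 at row 2 (s_2 leaves); pivot element 1.
Divide row 2 by 1; eliminate column c from the other rows.
In the new row 2, the s_2 entry is the old entry divided by the pivot: 1/1 = 1.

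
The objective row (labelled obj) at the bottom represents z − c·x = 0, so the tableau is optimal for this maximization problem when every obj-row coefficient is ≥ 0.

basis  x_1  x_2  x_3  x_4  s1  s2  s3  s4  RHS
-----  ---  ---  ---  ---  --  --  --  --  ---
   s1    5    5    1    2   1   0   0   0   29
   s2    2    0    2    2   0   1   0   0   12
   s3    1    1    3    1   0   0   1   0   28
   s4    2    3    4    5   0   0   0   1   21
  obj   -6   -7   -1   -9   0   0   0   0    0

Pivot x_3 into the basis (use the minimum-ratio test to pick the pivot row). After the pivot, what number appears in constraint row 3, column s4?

-3/4

Ratio test on column x_3 — row 1: 29/1 = 29; row 2: 12/2 = 6; row 3: 28/3 = 28/3; row 4: 21/4 = 21/4. Minimum is 21/4 at row 4 (s4 leaves); pivot element 4.
Divide row 4 by 4; eliminate column x_3 from the other rows.
Row 3 update in column s4: 0 − 3·(1/4) = -3/4.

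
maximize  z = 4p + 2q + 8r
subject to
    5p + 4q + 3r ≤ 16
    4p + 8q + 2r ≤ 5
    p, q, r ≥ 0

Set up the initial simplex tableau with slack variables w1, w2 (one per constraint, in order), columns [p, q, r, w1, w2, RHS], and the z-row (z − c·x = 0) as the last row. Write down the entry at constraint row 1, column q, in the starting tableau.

Constraint 1 has coefficient 4 on q.

4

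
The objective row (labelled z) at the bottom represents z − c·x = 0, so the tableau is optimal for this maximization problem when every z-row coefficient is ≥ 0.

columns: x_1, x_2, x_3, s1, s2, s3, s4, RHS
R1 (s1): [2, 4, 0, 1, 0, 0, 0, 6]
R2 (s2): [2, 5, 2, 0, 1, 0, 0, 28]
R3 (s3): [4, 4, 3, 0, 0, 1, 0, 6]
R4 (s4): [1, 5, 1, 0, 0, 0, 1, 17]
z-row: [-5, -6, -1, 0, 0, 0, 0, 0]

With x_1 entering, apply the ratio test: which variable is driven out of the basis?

Column x_1 entries and ratios — s1: 6/2 = 3; s2: 28/2 = 14; s3: 6/4 = 3/2; s4: 17/1 = 17.
Smallest ratio is 3/2 in the row of s3, so s3 leaves.

s3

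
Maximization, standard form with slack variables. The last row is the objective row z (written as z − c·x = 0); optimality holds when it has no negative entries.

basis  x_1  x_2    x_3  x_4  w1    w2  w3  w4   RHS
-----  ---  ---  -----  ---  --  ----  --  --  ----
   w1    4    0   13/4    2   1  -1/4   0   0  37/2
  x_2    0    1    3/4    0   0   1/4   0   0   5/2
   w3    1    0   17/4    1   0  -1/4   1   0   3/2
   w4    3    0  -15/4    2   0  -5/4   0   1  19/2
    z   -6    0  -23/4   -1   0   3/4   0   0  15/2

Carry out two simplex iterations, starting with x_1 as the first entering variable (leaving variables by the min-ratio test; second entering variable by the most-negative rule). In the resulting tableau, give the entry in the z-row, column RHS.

24

Ratio test on column x_1 — row 1: (37/2)/4 = 37/8; row 2: entry 0 ≤ 0; row 3: (3/2)/1 = 3/2; row 4: (19/2)/3 = 19/6. Minimum is 3/2 at row 3 (w3 leaves); pivot element 1.
Divide row 3 by 1; eliminate column x_1 from the other rows.
Second iteration: most negative z-row entry is -3/4 in column w2, so w2 enters.
Ratio test on column w2 — row 1: (25/2)/(3/4) = 50/3; row 2: (5/2)/(1/4) = 10; row 3: entry -1/4 ≤ 0; row 4: entry -1/2 ≤ 0. Minimum is 10 at row 2 (x_2 leaves); pivot element 1/4.
Divide row 2 by 1/4; eliminate column w2 from the other rows.
After both pivots, the entry at the z-row, column RHS is 24.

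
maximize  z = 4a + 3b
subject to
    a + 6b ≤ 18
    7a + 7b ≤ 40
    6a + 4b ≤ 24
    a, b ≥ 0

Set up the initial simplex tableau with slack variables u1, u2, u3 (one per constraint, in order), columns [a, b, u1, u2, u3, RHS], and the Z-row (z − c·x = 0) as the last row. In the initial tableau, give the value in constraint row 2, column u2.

1

Slack u2 belongs to constraint 2; its column is the unit vector e_2, so the entry in row 2 is 1.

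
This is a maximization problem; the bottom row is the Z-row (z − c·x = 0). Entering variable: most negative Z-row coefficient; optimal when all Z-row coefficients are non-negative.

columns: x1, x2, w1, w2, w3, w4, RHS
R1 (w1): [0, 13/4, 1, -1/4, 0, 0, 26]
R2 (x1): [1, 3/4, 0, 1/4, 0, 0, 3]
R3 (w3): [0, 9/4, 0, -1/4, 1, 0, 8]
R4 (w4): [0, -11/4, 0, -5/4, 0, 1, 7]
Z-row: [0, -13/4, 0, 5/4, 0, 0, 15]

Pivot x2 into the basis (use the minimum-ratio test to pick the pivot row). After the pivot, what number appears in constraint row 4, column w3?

11/9

Ratio test on column x2 — row 1: 26/(13/4) = 8; row 2: 3/(3/4) = 4; row 3: 8/(9/4) = 32/9; row 4: entry -11/4 ≤ 0. Minimum is 32/9 at row 3 (w3 leaves); pivot element 9/4.
Divide row 3 by 9/4; eliminate column x2 from the other rows.
Row 4 update in column w3: 0 − (-11/4)·(4/9) = 11/9.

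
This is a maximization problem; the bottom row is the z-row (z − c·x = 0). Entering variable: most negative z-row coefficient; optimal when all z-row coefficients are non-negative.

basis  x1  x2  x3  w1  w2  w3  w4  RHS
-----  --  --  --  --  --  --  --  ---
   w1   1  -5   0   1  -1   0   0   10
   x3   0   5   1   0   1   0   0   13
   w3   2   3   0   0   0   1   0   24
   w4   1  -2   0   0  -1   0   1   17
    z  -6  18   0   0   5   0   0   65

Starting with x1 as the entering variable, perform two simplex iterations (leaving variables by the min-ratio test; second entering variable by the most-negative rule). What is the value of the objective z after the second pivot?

1673/13

Ratio test on column x1 — row 1: 10/1 = 10; row 2: entry 0 ≤ 0; row 3: 24/2 = 12; row 4: 17/1 = 17. Minimum is 10 at row 1 (w1 leaves); pivot element 1.
Pivot on row 1; the z-row RHS becomes 65 − (-6)·10 = 125.
Next entering variable (most negative z-row entry -12): x2.
Ratio test on column x2 — row 1: entry -5 ≤ 0; row 2: 13/5 = 13/5; row 3: 4/13 = 4/13; row 4: 7/3 = 7/3. Minimum is 4/13 at row 3 (w3 leaves); pivot element 13.
After the second pivot the z-row RHS is 125 − (-12)·(4/13) = 1673/13.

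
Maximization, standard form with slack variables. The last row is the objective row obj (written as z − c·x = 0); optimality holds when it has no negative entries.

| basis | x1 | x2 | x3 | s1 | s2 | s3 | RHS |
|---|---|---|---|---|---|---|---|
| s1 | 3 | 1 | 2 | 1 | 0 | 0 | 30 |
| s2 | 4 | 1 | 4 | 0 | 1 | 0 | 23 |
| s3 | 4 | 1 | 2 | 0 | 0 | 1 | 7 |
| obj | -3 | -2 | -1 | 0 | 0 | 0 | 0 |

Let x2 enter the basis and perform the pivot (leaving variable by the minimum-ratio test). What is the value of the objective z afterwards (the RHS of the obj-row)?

Ratio test on column x2 — row 1: 30/1 = 30; row 2: 23/1 = 23; row 3: 7/1 = 7. Minimum is 7 at row 3 (s3 leaves); pivot element 1.
Pivot on row 3; the obj-row RHS becomes 0 − (-2)·7 = 14.

14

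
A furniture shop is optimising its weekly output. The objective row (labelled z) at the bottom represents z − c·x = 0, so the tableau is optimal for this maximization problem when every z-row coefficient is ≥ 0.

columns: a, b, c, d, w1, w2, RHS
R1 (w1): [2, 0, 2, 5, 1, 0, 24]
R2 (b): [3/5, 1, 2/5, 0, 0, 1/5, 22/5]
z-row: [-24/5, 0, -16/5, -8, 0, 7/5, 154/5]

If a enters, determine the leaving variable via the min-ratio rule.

Column a entries and ratios — w1: 24/2 = 12; b: (22/5)/(3/5) = 22/3.
Smallest ratio is 22/3 in the row of b, so b leaves.

b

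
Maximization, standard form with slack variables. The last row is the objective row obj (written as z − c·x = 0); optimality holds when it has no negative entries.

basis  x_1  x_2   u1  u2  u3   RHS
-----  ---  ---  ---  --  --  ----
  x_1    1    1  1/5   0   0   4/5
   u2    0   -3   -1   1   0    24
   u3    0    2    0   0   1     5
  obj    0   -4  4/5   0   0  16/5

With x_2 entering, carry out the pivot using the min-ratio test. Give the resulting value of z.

32/5

Ratio test on column x_2 — row 1: (4/5)/1 = 4/5; row 2: entry -3 ≤ 0; row 3: 5/2 = 5/2. Minimum is 4/5 at row 1 (x_1 leaves); pivot element 1.
Pivot on row 1; the obj-row RHS becomes 16/5 − (-4)·(4/5) = 32/5.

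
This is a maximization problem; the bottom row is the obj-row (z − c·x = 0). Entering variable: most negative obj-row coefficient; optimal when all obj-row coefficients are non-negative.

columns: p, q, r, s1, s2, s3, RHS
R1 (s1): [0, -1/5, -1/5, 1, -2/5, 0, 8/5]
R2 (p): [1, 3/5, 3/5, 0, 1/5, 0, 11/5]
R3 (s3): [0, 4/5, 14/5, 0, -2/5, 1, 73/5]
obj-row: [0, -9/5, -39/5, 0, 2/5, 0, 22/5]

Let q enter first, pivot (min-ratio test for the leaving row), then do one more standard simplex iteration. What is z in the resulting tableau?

Ratio test on column q — row 1: entry -1/5 ≤ 0; row 2: (11/5)/(3/5) = 11/3; row 3: (73/5)/(4/5) = 73/4. Minimum is 11/3 at row 2 (p leaves); pivot element 3/5.
Pivot on row 2; the obj-row RHS becomes 22/5 − (-9/5)·(11/3) = 11.
Next entering variable (most negative obj-row entry -6): r.
Ratio test on column r — row 1: entry 0 ≤ 0; row 2: (11/3)/1 = 11/3; row 3: (35/3)/2 = 35/6. Minimum is 11/3 at row 2 (q leaves); pivot element 1.
After the second pivot the obj-row RHS is 11 − (-6)·(11/3) = 33.

33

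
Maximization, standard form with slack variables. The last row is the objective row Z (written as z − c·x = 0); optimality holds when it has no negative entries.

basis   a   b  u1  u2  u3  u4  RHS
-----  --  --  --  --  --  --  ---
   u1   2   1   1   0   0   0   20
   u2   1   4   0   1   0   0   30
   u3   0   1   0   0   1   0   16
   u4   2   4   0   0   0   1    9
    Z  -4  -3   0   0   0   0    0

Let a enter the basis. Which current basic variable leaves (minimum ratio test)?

Column a entries and ratios — u1: 20/2 = 10; u2: 30/1 = 30; u3: 0 ≤ 0, skip; u4: 9/2 = 9/2.
Smallest ratio is 9/2 in the row of u4, so u4 leaves.

u4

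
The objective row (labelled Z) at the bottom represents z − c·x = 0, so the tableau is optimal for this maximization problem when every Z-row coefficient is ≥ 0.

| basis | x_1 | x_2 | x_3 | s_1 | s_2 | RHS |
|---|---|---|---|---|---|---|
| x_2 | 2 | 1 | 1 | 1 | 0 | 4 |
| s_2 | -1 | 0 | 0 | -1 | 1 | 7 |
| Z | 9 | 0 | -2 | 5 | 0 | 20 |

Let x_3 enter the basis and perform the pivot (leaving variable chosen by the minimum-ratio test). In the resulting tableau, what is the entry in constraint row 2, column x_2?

Ratio test on column x_3 — row 1: 4/1 = 4; row 2: entry 0 ≤ 0. Minimum is 4 at row 1 (x_2 leaves); pivot element 1.
Divide row 1 by 1; eliminate column x_3 from the other rows.
Row 2 update in column x_2: 0 − 0·1 = 0.

0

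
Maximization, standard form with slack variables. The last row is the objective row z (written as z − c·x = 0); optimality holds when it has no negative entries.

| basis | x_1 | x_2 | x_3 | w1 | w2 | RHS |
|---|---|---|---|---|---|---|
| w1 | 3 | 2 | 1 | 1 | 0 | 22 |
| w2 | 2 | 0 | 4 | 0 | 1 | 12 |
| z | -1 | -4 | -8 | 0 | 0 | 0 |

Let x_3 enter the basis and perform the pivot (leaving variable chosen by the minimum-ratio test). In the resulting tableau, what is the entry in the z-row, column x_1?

Ratio test on column x_3 — row 1: 22/1 = 22; row 2: 12/4 = 3. Minimum is 3 at row 2 (w2 leaves); pivot element 4.
Divide row 2 by 4; eliminate column x_3 from the other rows.
z-row update in column x_1: -1 − (-8)·(1/2) = 3.

3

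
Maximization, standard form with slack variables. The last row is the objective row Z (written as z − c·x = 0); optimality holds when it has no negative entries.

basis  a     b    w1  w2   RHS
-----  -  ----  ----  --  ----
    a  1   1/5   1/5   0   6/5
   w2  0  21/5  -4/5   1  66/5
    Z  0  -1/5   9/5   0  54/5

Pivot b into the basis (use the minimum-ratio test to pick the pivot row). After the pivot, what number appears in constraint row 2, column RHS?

Ratio test on column b — row 1: (6/5)/(1/5) = 6; row 2: (66/5)/(21/5) = 22/7. Minimum is 22/7 at row 2 (w2 leaves); pivot element 21/5.
Divide row 2 by 21/5; eliminate column b from the other rows.
In the new row 2, the RHS entry is the old entry divided by the pivot: (66/5)/(21/5) = 22/7.

22/7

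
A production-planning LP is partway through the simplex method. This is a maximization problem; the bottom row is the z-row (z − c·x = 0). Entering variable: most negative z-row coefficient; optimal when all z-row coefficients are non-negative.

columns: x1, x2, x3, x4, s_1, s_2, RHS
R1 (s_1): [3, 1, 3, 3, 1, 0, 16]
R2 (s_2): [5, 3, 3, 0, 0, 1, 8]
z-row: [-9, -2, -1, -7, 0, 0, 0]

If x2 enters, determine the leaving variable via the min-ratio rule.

s_2

Column x2 entries and ratios — s_1: 16/1 = 16; s_2: 8/3 = 8/3.
Smallest ratio is 8/3 in the row of s_2, so s_2 leaves.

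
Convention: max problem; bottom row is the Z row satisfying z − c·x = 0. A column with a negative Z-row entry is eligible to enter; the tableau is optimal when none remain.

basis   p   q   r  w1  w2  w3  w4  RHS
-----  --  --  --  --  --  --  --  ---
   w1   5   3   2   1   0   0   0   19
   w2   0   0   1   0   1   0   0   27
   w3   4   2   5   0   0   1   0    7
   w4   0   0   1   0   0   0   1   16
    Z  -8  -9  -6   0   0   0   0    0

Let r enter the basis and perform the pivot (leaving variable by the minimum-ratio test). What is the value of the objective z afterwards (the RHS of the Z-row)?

42/5

Ratio test on column r — row 1: 19/2 = 19/2; row 2: 27/1 = 27; row 3: 7/5 = 7/5; row 4: 16/1 = 16. Minimum is 7/5 at row 3 (w3 leaves); pivot element 5.
Pivot on row 3; the Z-row RHS becomes 0 − (-6)·(7/5) = 42/5.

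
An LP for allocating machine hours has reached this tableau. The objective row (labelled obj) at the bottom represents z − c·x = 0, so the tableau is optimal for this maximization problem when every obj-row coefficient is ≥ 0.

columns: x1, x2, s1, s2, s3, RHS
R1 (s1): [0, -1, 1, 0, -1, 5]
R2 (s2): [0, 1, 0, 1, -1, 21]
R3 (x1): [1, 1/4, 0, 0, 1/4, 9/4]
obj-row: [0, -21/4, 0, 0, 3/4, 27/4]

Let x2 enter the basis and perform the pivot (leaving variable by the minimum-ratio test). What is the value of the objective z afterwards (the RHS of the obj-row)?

54

Ratio test on column x2 — row 1: entry -1 ≤ 0; row 2: 21/1 = 21; row 3: (9/4)/(1/4) = 9. Minimum is 9 at row 3 (x1 leaves); pivot element 1/4.
Pivot on row 3; the obj-row RHS becomes 27/4 − (-21/4)·9 = 54.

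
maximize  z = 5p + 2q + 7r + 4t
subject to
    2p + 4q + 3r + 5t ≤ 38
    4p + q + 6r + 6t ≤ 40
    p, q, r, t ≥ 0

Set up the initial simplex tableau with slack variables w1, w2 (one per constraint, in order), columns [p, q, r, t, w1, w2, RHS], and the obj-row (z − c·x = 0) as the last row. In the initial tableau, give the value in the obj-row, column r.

The obj-row carries the negated objective coefficients: the r entry is -7.

-7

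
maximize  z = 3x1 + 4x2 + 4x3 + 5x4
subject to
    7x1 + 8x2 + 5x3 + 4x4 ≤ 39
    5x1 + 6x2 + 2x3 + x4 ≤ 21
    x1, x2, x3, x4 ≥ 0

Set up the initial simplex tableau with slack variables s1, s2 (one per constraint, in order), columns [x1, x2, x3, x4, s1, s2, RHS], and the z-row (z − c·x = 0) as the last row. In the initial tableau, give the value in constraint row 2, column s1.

Slack s1 belongs to constraint 1; its column is the unit vector e_1, so the entry in row 2 is 0.

0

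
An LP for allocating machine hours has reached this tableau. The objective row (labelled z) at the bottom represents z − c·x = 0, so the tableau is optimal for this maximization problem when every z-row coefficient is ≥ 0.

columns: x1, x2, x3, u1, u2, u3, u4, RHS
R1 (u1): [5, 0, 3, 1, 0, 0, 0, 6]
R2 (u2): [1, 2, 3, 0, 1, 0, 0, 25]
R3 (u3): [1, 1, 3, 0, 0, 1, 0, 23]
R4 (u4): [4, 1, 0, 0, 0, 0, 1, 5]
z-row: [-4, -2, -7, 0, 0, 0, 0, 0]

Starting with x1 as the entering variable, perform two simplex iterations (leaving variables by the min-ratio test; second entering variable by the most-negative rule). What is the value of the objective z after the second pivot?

14

Ratio test on column x1 — row 1: 6/5 = 6/5; row 2: 25/1 = 25; row 3: 23/1 = 23; row 4: 5/4 = 5/4. Minimum is 6/5 at row 1 (u1 leaves); pivot element 5.
Pivot on row 1; the z-row RHS becomes 0 − (-4)·(6/5) = 24/5.
Next entering variable (most negative z-row entry -23/5): x3.
Ratio test on column x3 — row 1: (6/5)/(3/5) = 2; row 2: (119/5)/(12/5) = 119/12; row 3: (109/5)/(12/5) = 109/12; row 4: entry -12/5 ≤ 0. Minimum is 2 at row 1 (x1 leaves); pivot element 3/5.
After the second pivot the z-row RHS is 24/5 − (-23/5)·2 = 14.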